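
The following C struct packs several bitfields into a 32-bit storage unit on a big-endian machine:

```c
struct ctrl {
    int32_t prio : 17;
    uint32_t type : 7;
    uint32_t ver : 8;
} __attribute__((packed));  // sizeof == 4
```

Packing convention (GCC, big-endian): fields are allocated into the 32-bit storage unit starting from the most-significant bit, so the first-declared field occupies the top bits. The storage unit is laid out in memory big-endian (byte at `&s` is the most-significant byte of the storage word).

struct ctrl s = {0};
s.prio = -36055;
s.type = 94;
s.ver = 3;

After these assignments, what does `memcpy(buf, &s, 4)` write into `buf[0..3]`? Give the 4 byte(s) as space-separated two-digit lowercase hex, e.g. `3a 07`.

[15+:17] prio=-36055 & 0x1ffff = 0x17329; word=0xb9948000
[8+:7] type=94 & 0x7f = 0x5e; word=0xb994de00
[0+:8] ver=3 & 0xff = 0x3; word=0xb994de03
word = 0xb994de03 → big-endian bytes:
  [0]=0xb9  [1]=0x94  [2]=0xde  [3]=0x03

b9 94 de 03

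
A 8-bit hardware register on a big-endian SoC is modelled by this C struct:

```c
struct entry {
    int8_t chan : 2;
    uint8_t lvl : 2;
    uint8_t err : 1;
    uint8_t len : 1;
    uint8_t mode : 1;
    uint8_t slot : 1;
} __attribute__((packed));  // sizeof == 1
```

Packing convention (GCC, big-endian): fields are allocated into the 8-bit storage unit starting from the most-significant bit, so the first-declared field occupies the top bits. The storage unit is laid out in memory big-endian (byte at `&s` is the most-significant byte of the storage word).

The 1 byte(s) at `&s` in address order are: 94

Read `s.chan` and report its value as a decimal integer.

-2

[0]=0x94 (big-endian) → word 0x94
chan:2 @ bit 6 → (0x94>>6)&0x3 = 0x2  ←
lvl:2 @ bit 4 → (0x94>>4)&0x3 = 0x1
err:1 @ bit 3 → (0x94>>3)&0x1 = 0x0
len:1 @ bit 2 → (0x94>>2)&0x1 = 0x1
mode:1 @ bit 1 → (0x94>>1)&0x1 = 0x0
slot:1 @ bit 0 → (0x94>>0)&0x1 = 0x0
chan signed 2b, MSB=1: 2 - 4 = -2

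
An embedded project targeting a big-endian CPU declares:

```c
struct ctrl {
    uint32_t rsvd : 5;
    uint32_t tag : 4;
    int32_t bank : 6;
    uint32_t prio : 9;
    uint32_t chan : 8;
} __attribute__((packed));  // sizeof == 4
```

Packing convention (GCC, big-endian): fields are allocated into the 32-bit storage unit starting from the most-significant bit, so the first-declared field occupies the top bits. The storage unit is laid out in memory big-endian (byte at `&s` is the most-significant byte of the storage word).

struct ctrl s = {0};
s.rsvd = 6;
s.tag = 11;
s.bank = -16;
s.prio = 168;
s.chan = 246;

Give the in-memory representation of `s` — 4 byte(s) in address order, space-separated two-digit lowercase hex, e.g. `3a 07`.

[27+:5] rsvd=6 & 0x1f = 0x6; word=0x30000000
[23+:4] tag=11 & 0xf = 0xb; word=0x35800000
[17+:6] bank=-16 & 0x3f = 0x30; word=0x35e00000
[8+:9] prio=168 & 0x1ff = 0xa8; word=0x35e0a800
[0+:8] chan=246 & 0xff = 0xf6; word=0x35e0a8f6
word = 0x35e0a8f6 → big-endian bytes:
  [0]=0x35  [1]=0xe0  [2]=0xa8  [3]=0xf6

35 e0 a8 f6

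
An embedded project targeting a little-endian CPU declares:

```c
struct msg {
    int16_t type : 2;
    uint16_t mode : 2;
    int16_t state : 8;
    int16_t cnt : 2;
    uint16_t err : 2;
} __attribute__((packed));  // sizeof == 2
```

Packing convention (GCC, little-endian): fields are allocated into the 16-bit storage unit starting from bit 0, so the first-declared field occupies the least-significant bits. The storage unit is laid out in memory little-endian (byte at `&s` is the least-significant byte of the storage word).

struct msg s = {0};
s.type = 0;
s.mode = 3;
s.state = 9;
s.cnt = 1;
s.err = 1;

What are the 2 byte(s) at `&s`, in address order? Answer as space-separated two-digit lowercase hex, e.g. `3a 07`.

9c 50

type:2 = 0 → 0x0 << 0 → word 0x0000
mode:2 = 3 → 0x3 << 2 → word 0x000c
state:8 = 9 → 0x9 << 4 → word 0x009c
cnt:2 = 1 → 0x1 << 12 → word 0x109c
err:2 = 1 → 0x1 << 14 → word 0x509c
word = 0x509c → little-endian bytes:
  [0]=0x9c  [1]=0x50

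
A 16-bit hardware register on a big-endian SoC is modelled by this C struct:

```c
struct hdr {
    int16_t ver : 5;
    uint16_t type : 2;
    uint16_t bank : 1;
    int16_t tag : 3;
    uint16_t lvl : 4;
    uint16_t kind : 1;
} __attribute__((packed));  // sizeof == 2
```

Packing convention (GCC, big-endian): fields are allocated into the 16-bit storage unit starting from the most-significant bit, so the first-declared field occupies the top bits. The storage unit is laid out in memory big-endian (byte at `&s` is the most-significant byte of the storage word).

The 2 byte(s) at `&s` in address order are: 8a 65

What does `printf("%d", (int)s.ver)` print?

[0]=0x8a [1]=0x65 (big-endian) → word 0x8a65
ver:5 @ bit 11 → (0x8a65>>11)&0x1f = 0x11  ←
type:2 @ bit 9 → (0x8a65>>9)&0x3 = 0x1
bank:1 @ bit 8 → (0x8a65>>8)&0x1 = 0x0
tag:3 @ bit 5 → (0x8a65>>5)&0x7 = 0x3
lvl:4 @ bit 1 → (0x8a65>>1)&0xf = 0x2
kind:1 @ bit 0 → (0x8a65>>0)&0x1 = 0x1
ver signed 5b, MSB=1: 17 - 32 = -15

-15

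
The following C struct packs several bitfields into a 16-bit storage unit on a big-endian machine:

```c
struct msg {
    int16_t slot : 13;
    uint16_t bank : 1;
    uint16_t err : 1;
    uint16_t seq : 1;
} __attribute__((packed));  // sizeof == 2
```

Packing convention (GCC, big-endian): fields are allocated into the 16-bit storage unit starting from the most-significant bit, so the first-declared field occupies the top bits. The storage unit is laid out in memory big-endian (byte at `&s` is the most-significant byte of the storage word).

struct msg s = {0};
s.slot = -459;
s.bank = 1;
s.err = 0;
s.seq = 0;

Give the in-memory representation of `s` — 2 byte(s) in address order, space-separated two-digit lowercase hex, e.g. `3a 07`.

f1 ac

slot:13 = -459 → 0x1e35 << 3 → word 0xf1a8
bank:1 = 1 → 0x1 << 2 → word 0xf1ac
err:1 = 0 → 0x0 << 1 → word 0xf1ac
seq:1 = 0 → 0x0 << 0 → word 0xf1ac
word = 0xf1ac → big-endian bytes:
  [0]=0xf1  [1]=0xac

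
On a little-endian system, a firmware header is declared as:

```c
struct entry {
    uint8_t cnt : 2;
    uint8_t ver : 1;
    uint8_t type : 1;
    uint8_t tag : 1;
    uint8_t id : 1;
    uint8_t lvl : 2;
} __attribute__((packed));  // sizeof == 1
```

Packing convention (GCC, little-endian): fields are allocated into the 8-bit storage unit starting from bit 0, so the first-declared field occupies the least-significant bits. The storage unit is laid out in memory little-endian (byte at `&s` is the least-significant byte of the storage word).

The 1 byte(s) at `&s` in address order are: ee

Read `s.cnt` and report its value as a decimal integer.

2

[0]=0xee (little-endian) → word 0xee
cnt:2 @ bit 0 → (0xee>>0)&0x3 = 0x2  ←
ver:1 @ bit 2 → (0xee>>2)&0x1 = 0x1
type:1 @ bit 3 → (0xee>>3)&0x1 = 0x1
tag:1 @ bit 4 → (0xee>>4)&0x1 = 0x0
id:1 @ bit 5 → (0xee>>5)&0x1 = 0x1
lvl:2 @ bit 6 → (0xee>>6)&0x3 = 0x3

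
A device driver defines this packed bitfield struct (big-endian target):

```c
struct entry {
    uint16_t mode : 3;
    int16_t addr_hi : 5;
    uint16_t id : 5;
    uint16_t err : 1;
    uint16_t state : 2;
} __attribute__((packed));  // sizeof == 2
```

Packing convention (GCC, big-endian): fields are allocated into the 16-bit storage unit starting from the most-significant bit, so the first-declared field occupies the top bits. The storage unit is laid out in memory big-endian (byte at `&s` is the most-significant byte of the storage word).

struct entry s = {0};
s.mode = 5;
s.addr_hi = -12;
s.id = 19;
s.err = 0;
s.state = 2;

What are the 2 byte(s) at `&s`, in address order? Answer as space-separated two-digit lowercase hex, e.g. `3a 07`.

mode:3 = 5 → 0x5 << 13 → word 0xa000
addr_hi:5 = -12 → 0x14 << 8 → word 0xb400
id:5 = 19 → 0x13 << 3 → word 0xb498
err:1 = 0 → 0x0 << 2 → word 0xb498
state:2 = 2 → 0x2 << 0 → word 0xb49a
word = 0xb49a → big-endian bytes:
  [0]=0xb4  [1]=0x9a

b4 9a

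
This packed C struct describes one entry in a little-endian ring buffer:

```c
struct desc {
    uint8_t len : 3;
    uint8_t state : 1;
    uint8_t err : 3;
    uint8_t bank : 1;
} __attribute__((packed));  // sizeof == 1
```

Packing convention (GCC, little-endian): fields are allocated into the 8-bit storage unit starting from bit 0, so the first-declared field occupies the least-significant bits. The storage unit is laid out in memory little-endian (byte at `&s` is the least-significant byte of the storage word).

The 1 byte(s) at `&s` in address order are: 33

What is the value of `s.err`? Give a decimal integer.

[0]=0x33 (little-endian) → word 0x33
len:3 @ bit 0 → (0x33>>0)&0x7 = 0x3
state:1 @ bit 3 → (0x33>>3)&0x1 = 0x0
err:3 @ bit 4 → (0x33>>4)&0x7 = 0x3  ←
bank:1 @ bit 7 → (0x33>>7)&0x1 = 0x0

3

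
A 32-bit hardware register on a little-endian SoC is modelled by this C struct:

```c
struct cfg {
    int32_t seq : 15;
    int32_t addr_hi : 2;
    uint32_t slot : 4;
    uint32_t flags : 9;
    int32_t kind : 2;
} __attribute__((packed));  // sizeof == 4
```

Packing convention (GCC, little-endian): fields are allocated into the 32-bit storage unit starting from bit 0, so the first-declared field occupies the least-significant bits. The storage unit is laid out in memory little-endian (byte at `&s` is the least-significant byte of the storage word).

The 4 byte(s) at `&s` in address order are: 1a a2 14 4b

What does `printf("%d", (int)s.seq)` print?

[0]=0x1a [1]=0xa2 [2]=0x14 [3]=0x4b (little-endian) → word 0x4b14a21a
seq:15 @ bit 0 → (0x4b14a21a>>0)&0x7fff = 0x221a  ←
addr_hi:2 @ bit 15 → (0x4b14a21a>>15)&0x3 = 0x1
slot:4 @ bit 17 → (0x4b14a21a>>17)&0xf = 0xa
flags:9 @ bit 21 → (0x4b14a21a>>21)&0x1ff = 0x58
kind:2 @ bit 30 → (0x4b14a21a>>30)&0x3 = 0x1
seq signed 15b, MSB=0: value = 8730

8730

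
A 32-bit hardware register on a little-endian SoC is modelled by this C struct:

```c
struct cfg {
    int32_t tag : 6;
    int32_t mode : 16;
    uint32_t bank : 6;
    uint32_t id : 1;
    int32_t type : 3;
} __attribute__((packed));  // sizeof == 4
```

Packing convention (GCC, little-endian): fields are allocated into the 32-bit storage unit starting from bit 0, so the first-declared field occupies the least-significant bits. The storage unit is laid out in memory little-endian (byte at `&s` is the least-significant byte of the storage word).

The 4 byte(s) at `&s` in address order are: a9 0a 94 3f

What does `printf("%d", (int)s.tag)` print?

[0]=0xa9 [1]=0x0a [2]=0x94 [3]=0x3f (little-endian) → word 0x3f940aa9
tag [0+:6] = (word>>0) & 0x3f = 41  ←
mode [6+:16] = (word>>6) & 0xffff = 20522
bank [22+:6] = (word>>22) & 0x3f = 62
id [28+:1] = (word>>28) & 0x1 = 1
type [29+:3] = (word>>29) & 0x7 = 1
tag signed 6b, MSB=1: 41 - 64 = -23

-23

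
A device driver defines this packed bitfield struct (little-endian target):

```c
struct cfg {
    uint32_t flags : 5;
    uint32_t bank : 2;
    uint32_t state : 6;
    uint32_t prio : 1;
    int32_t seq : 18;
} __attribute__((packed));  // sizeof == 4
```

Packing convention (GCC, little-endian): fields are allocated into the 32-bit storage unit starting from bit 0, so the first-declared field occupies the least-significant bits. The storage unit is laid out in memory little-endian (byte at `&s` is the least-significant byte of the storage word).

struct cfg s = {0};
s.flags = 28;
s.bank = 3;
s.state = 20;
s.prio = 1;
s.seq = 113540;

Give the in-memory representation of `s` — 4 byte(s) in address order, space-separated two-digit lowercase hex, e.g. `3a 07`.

flags (5b) val=28 bits=0x1c at bit 0: 0x0000001c
bank (2b) val=3 bits=0x3 at bit 5: 0x0000007c
state (6b) val=20 bits=0x14 at bit 7: 0x00000a7c
prio (1b) val=1 bits=0x1 at bit 13: 0x00002a7c
seq (18b) val=113540 bits=0x1bb84 at bit 14: 0x6ee12a7c
word = 0x6ee12a7c → little-endian bytes:
  [0]=0x7c  [1]=0x2a  [2]=0xe1  [3]=0x6e

7c 2a e1 6e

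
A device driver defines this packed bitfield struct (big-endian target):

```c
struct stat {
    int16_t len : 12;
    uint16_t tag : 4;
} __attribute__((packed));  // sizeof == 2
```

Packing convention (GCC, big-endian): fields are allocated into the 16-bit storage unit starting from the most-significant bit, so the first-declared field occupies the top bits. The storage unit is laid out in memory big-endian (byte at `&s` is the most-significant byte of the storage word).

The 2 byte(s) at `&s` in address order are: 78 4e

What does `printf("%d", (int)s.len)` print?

1924

[0]=0x78 [1]=0x4e (big-endian) → word 0x784e
len:12 @ bit 4 → (0x784e>>4)&0xfff = 0x784  ←
tag:4 @ bit 0 → (0x784e>>0)&0xf = 0xe
len signed 12b, MSB=0: value = 1924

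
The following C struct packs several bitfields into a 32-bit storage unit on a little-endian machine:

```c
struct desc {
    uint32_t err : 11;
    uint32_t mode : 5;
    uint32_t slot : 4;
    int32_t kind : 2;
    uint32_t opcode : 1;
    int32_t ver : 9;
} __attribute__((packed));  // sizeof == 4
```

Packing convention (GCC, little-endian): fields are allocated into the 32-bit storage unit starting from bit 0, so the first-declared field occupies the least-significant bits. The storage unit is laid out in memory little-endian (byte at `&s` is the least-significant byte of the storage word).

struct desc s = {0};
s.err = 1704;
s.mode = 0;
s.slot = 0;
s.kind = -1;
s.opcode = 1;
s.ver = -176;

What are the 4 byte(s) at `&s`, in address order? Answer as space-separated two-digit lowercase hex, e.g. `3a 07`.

a8 06 70 a8

[0+:11] err=1704 & 0x7ff = 0x6a8; word=0x000006a8
[11+:5] mode=0 & 0x1f = 0x0; word=0x000006a8
[16+:4] slot=0 & 0xf = 0x0; word=0x000006a8
[20+:2] kind=-1 & 0x3 = 0x3; word=0x003006a8
[22+:1] opcode=1 & 0x1 = 0x1; word=0x007006a8
[23+:9] ver=-176 & 0x1ff = 0x150; word=0xa87006a8
word = 0xa87006a8 → little-endian bytes:
  [0]=0xa8  [1]=0x06  [2]=0x70  [3]=0xa8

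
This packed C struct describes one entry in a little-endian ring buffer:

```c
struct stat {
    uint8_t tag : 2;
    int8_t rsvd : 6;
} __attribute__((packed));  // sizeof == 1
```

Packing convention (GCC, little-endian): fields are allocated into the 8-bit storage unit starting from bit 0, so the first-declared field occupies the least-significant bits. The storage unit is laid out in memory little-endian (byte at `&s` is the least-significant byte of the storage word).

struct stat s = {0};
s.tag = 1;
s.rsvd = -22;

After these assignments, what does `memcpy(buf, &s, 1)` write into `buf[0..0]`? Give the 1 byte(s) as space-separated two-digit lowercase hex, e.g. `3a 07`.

a9

tag:2 = 1 → 0x1 << 0 → word 0x01
rsvd:6 = -22 → 0x2a << 2 → word 0xa9
word = 0xa9 → little-endian bytes:
  [0]=0xa9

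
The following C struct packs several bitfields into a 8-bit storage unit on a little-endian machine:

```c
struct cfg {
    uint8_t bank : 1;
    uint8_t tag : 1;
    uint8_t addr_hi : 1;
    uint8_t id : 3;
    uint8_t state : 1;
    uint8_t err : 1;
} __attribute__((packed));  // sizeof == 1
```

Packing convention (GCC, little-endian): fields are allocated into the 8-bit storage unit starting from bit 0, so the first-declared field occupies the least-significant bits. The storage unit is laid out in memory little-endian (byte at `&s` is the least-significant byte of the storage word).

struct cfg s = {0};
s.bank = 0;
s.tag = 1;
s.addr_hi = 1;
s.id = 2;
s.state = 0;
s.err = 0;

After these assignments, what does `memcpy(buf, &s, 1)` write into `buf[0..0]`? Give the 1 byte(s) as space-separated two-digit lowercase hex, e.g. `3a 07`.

16

bank:1 = 0 → 0x0 << 0 → word 0x00
tag:1 = 1 → 0x1 << 1 → word 0x02
addr_hi:1 = 1 → 0x1 << 2 → word 0x06
id:3 = 2 → 0x2 << 3 → word 0x16
state:1 = 0 → 0x0 << 6 → word 0x16
err:1 = 0 → 0x0 << 7 → word 0x16
word = 0x16 → little-endian bytes:
  [0]=0x16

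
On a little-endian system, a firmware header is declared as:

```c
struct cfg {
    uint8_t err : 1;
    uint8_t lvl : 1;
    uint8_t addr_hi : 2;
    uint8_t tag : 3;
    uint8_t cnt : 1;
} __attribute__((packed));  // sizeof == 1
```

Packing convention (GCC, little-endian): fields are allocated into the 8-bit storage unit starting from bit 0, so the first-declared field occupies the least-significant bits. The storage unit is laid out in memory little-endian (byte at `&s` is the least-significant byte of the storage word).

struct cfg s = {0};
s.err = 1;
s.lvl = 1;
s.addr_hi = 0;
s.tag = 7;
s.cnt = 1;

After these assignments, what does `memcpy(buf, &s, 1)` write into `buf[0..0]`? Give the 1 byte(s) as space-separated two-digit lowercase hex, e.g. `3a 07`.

f3

err:1 = 1 → 0x1 << 0 → word 0x01
lvl:1 = 1 → 0x1 << 1 → word 0x03
addr_hi:2 = 0 → 0x0 << 2 → word 0x03
tag:3 = 7 → 0x7 << 4 → word 0x73
cnt:1 = 1 → 0x1 << 7 → word 0xf3
word = 0xf3 → little-endian bytes:
  [0]=0xf3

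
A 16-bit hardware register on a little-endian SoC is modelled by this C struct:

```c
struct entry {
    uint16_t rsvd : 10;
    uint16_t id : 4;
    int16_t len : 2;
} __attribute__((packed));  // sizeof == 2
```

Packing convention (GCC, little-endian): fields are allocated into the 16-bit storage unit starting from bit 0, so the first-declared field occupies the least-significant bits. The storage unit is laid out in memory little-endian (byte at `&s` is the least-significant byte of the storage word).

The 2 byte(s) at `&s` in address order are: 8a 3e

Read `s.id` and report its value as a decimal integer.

15

[0]=0x8a [1]=0x3e (little-endian) → word 0x3e8a
rsvd [0+:10] = (word>>0) & 0x3ff = 650
id [10+:4] = (word>>10) & 0xf = 15  ←
len [14+:2] = (word>>14) & 0x3 = 0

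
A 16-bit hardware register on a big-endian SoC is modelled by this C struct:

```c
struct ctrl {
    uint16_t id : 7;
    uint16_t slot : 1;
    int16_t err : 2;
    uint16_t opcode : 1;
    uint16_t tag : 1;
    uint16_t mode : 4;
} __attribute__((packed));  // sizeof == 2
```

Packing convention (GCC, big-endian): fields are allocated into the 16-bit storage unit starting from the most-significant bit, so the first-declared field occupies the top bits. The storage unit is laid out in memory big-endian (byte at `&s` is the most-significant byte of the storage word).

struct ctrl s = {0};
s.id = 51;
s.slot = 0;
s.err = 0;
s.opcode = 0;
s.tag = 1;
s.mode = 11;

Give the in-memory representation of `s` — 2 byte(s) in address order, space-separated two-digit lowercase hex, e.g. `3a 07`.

id (7b) val=51 bits=0x33 at bit 9: 0x6600
slot (1b) val=0 bits=0x0 at bit 8: 0x6600
err (2b) val=0 bits=0x0 at bit 6: 0x6600
opcode (1b) val=0 bits=0x0 at bit 5: 0x6600
tag (1b) val=1 bits=0x1 at bit 4: 0x6610
mode (4b) val=11 bits=0xb at bit 0: 0x661b
word = 0x661b → big-endian bytes:
  [0]=0x66  [1]=0x1b

66 1b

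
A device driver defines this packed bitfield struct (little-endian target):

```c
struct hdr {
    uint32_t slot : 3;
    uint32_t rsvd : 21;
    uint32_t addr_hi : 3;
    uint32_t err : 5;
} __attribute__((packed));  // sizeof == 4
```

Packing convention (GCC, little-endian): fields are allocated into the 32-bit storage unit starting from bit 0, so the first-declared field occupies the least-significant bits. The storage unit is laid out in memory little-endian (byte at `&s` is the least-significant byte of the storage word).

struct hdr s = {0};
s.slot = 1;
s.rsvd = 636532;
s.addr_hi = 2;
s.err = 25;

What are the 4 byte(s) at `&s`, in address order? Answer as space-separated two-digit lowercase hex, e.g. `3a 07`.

[0+:3] slot=1 & 0x7 = 0x1; word=0x00000001
[3+:21] rsvd=636532 & 0x1fffff = 0x9b674; word=0x004db3a1
[24+:3] addr_hi=2 & 0x7 = 0x2; word=0x024db3a1
[27+:5] err=25 & 0x1f = 0x19; word=0xca4db3a1
word = 0xca4db3a1 → little-endian bytes:
  [0]=0xa1  [1]=0xb3  [2]=0x4d  [3]=0xca

a1 b3 4d ca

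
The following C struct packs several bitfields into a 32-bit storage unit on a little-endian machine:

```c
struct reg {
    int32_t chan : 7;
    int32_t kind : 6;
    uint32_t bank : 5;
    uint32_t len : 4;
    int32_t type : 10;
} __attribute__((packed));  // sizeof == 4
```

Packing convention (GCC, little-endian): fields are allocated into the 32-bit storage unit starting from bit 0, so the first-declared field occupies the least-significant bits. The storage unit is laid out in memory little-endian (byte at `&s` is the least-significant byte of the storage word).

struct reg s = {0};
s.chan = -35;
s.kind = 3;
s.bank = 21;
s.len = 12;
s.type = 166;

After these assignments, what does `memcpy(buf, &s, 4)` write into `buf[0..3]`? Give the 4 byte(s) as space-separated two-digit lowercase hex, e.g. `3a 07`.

dd a1 b2 29

chan:7 = -35 → 0x5d << 0 → word 0x0000005d
kind:6 = 3 → 0x3 << 7 → word 0x000001dd
bank:5 = 21 → 0x15 << 13 → word 0x0002a1dd
len:4 = 12 → 0xc << 18 → word 0x0032a1dd
type:10 = 166 → 0xa6 << 22 → word 0x29b2a1dd
word = 0x29b2a1dd → little-endian bytes:
  [0]=0xdd  [1]=0xa1  [2]=0xb2  [3]=0x29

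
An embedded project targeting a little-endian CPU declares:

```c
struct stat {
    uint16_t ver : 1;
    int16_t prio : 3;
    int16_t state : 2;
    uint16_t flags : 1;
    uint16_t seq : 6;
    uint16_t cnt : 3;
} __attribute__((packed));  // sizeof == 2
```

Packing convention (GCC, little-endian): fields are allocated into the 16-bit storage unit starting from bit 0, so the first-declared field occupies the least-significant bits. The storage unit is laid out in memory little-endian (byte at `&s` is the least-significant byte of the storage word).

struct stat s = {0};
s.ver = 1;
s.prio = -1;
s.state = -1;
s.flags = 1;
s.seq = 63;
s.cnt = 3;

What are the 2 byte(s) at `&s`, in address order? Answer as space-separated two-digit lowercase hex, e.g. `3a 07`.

ver (1b) val=1 bits=0x1 at bit 0: 0x0001
prio (3b) val=-1 bits=0x7 at bit 1: 0x000f
state (2b) val=-1 bits=0x3 at bit 4: 0x003f
flags (1b) val=1 bits=0x1 at bit 6: 0x007f
seq (6b) val=63 bits=0x3f at bit 7: 0x1fff
cnt (3b) val=3 bits=0x3 at bit 13: 0x7fff
word = 0x7fff → little-endian bytes:
  [0]=0xff  [1]=0x7f

ff 7f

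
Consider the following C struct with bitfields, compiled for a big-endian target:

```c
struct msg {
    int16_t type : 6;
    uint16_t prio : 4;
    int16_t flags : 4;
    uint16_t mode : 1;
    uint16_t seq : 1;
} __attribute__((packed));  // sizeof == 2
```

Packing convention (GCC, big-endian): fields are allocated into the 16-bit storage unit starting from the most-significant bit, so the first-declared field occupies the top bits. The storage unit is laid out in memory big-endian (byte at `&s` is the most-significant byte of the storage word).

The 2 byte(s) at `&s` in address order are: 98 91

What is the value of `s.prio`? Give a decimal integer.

2

[0]=0x98 [1]=0x91 (big-endian) → word 0x9891
type [10+:6] = (word>>10) & 0x3f = 38
prio [6+:4] = (word>>6) & 0xf = 2  ←
flags [2+:4] = (word>>2) & 0xf = 4
mode [1+:1] = (word>>1) & 0x1 = 0
seq [0+:1] = (word>>0) & 0x1 = 1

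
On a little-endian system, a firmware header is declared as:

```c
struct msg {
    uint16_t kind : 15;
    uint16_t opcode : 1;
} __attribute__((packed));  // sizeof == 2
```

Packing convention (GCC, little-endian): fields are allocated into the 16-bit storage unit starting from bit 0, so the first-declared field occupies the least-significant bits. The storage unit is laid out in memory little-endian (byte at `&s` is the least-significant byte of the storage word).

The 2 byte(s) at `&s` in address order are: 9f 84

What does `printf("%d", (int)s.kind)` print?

1183

[0]=0x9f [1]=0x84 (little-endian) → word 0x849f
kind:15 @ bit 0 → (0x849f>>0)&0x7fff = 0x49f  ←
opcode:1 @ bit 15 → (0x849f>>15)&0x1 = 0x1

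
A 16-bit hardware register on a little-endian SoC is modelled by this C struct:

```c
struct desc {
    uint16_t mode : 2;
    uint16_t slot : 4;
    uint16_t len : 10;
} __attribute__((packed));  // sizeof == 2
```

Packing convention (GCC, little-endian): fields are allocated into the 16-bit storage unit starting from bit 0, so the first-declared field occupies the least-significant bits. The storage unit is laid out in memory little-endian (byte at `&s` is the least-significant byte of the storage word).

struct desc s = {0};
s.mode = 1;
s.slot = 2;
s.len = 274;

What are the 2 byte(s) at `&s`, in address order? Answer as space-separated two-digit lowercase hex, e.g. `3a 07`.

89 44

mode:2 = 1 → 0x1 << 0 → word 0x0001
slot:4 = 2 → 0x2 << 2 → word 0x0009
len:10 = 274 → 0x112 << 6 → word 0x4489
word = 0x4489 → little-endian bytes:
  [0]=0x89  [1]=0x44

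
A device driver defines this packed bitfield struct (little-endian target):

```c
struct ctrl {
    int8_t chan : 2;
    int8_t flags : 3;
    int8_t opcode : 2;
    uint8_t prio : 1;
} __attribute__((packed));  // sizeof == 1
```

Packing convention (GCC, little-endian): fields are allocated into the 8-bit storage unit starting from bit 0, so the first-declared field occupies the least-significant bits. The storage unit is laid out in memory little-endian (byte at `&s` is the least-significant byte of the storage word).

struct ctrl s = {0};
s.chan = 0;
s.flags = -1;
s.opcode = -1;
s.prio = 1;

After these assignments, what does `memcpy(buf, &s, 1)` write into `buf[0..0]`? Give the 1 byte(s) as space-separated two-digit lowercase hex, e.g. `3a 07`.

fc

[0+:2] chan=0 & 0x3 = 0x0; word=0x00
[2+:3] flags=-1 & 0x7 = 0x7; word=0x1c
[5+:2] opcode=-1 & 0x3 = 0x3; word=0x7c
[7+:1] prio=1 & 0x1 = 0x1; word=0xfc
word = 0xfc → little-endian bytes:
  [0]=0xfc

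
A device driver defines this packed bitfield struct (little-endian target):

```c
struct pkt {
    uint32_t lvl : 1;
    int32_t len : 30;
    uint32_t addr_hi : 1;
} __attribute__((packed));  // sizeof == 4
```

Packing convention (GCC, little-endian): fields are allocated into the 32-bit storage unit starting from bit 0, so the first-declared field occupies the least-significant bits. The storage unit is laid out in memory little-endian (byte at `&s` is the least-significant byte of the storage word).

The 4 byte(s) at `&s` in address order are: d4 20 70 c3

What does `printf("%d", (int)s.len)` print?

[0]=0xd4 [1]=0x20 [2]=0x70 [3]=0xc3 (little-endian) → word 0xc37020d4
lvl [0+:1] = (word>>0) & 0x1 = 0
len [1+:30] = (word>>1) & 0x3fffffff = 565710954  ←
addr_hi [31+:1] = (word>>31) & 0x1 = 1
len signed 30b, MSB=1: 565710954 - 1073741824 = -508030870

-508030870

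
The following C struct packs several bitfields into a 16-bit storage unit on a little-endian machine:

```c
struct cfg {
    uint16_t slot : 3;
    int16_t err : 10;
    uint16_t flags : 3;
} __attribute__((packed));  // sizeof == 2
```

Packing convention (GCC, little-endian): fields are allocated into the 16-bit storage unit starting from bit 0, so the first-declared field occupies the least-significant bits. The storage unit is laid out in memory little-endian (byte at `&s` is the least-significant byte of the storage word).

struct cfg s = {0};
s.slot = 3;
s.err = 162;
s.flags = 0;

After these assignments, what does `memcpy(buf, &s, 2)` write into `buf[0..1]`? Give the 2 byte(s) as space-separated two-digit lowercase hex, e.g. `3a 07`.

slot:3 = 3 → 0x3 << 0 → word 0x0003
err:10 = 162 → 0xa2 << 3 → word 0x0513
flags:3 = 0 → 0x0 << 13 → word 0x0513
word = 0x0513 → little-endian bytes:
  [0]=0x13  [1]=0x05

13 05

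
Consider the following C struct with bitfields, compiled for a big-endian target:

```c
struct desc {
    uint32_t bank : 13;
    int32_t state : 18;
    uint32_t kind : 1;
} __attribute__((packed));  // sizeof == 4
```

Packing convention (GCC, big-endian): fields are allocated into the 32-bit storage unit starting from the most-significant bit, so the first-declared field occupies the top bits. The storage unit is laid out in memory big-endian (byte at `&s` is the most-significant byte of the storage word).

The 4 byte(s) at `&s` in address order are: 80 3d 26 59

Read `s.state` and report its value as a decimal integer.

-93396

[0]=0x80 [1]=0x3d [2]=0x26 [3]=0x59 (big-endian) → word 0x803d2659
bank:13 @ bit 19 → (0x803d2659>>19)&0x1fff = 0x1007
state:18 @ bit 1 → (0x803d2659>>1)&0x3ffff = 0x2932c  ←
kind:1 @ bit 0 → (0x803d2659>>0)&0x1 = 0x1
state signed 18b, MSB=1: 168748 - 262144 = -93396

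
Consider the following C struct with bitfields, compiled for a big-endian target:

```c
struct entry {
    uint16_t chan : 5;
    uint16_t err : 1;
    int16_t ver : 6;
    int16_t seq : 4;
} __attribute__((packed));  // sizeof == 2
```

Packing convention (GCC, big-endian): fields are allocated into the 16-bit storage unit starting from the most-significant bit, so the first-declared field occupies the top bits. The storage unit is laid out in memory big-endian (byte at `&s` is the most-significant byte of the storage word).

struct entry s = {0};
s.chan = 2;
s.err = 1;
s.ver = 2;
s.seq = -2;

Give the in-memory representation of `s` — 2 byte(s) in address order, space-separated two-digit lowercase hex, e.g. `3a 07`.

14 2e

chan:5 = 2 → 0x2 << 11 → word 0x1000
err:1 = 1 → 0x1 << 10 → word 0x1400
ver:6 = 2 → 0x2 << 4 → word 0x1420
seq:4 = -2 → 0xe << 0 → word 0x142e
word = 0x142e → big-endian bytes:
  [0]=0x14  [1]=0x2e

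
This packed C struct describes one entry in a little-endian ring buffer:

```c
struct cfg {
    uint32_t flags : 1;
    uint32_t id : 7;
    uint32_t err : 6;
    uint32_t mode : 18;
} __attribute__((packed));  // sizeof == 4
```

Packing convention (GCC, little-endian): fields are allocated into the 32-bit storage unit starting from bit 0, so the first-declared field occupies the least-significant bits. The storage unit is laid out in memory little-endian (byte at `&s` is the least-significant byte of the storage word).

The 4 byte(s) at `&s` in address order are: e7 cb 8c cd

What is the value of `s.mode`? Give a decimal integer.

210483

[0]=0xe7 [1]=0xcb [2]=0x8c [3]=0xcd (little-endian) → word 0xcd8ccbe7
flags [0+:1] = (word>>0) & 0x1 = 1
id [1+:7] = (word>>1) & 0x7f = 115
err [8+:6] = (word>>8) & 0x3f = 11
mode [14+:18] = (word>>14) & 0x3ffff = 210483  ←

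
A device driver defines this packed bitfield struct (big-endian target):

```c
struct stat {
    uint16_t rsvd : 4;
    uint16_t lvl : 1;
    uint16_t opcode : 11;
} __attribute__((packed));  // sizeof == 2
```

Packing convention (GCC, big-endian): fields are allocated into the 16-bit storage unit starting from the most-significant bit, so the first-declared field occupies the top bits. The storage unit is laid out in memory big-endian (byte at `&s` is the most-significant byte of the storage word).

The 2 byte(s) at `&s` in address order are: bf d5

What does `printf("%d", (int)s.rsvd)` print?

11

[0]=0xbf [1]=0xd5 (big-endian) → word 0xbfd5
rsvd:4 @ bit 12 → (0xbfd5>>12)&0xf = 0xb  ←
lvl:1 @ bit 11 → (0xbfd5>>11)&0x1 = 0x1
opcode:11 @ bit 0 → (0xbfd5>>0)&0x7ff = 0x7d5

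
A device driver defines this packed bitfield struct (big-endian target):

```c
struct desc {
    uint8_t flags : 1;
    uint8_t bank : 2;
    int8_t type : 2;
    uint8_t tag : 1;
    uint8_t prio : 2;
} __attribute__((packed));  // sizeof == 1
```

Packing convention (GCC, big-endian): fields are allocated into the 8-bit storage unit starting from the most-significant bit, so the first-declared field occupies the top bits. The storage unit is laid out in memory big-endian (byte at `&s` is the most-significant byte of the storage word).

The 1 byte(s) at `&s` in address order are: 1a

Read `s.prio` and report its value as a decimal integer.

[0]=0x1a (big-endian) → word 0x1a
flags:1 @ bit 7 → (0x1a>>7)&0x1 = 0x0
bank:2 @ bit 5 → (0x1a>>5)&0x3 = 0x0
type:2 @ bit 3 → (0x1a>>3)&0x3 = 0x3
tag:1 @ bit 2 → (0x1a>>2)&0x1 = 0x0
prio:2 @ bit 0 → (0x1a>>0)&0x3 = 0x2  ←

2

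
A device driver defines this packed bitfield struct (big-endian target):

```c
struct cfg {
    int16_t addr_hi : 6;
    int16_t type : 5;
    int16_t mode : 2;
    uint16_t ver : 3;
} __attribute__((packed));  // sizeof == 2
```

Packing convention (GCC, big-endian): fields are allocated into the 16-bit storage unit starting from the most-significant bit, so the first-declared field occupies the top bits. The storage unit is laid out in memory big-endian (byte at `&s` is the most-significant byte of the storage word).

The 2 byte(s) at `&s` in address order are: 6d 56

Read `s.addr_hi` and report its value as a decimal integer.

27

[0]=0x6d [1]=0x56 (big-endian) → word 0x6d56
addr_hi [10+:6] = (word>>10) & 0x3f = 27  ←
type [5+:5] = (word>>5) & 0x1f = 10
mode [3+:2] = (word>>3) & 0x3 = 2
ver [0+:3] = (word>>0) & 0x7 = 6
addr_hi signed 6b, MSB=0: value = 27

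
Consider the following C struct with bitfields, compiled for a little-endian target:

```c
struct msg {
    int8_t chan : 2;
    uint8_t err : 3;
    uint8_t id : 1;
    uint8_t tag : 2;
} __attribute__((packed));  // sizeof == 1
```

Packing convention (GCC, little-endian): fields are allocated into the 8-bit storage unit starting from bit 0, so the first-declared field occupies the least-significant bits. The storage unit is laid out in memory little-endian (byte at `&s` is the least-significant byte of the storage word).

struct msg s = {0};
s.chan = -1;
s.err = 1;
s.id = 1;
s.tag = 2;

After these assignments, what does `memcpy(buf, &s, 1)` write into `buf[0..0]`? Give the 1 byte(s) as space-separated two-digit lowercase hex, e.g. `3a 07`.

a7

chan:2 = -1 → 0x3 << 0 → word 0x03
err:3 = 1 → 0x1 << 2 → word 0x07
id:1 = 1 → 0x1 << 5 → word 0x27
tag:2 = 2 → 0x2 << 6 → word 0xa7
word = 0xa7 → little-endian bytes:
  [0]=0xa7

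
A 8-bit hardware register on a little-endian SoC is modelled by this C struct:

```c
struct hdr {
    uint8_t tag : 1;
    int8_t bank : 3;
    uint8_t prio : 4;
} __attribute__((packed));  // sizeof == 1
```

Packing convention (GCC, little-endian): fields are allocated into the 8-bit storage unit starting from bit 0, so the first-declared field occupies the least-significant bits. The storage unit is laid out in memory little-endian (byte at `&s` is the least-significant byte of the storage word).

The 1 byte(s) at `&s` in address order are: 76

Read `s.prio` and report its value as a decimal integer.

[0]=0x76 (little-endian) → word 0x76
tag:1 @ bit 0 → (0x76>>0)&0x1 = 0x0
bank:3 @ bit 1 → (0x76>>1)&0x7 = 0x3
prio:4 @ bit 4 → (0x76>>4)&0xf = 0x7  ←

7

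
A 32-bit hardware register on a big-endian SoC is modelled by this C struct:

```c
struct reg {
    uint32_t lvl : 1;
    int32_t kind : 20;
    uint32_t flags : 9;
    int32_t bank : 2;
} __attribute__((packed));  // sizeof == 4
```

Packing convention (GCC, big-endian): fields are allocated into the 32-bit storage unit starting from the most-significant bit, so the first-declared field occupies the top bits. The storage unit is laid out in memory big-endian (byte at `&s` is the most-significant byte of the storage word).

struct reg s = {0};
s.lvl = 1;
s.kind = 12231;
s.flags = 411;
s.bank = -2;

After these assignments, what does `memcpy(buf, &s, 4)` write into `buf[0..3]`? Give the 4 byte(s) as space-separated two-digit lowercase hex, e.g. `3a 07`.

lvl (1b) val=1 bits=0x1 at bit 31: 0x80000000
kind (20b) val=12231 bits=0x2fc7 at bit 11: 0x817e3800
flags (9b) val=411 bits=0x19b at bit 2: 0x817e3e6c
bank (2b) val=-2 bits=0x2 at bit 0: 0x817e3e6e
word = 0x817e3e6e → big-endian bytes:
  [0]=0x81  [1]=0x7e  [2]=0x3e  [3]=0x6e

81 7e 3e 6e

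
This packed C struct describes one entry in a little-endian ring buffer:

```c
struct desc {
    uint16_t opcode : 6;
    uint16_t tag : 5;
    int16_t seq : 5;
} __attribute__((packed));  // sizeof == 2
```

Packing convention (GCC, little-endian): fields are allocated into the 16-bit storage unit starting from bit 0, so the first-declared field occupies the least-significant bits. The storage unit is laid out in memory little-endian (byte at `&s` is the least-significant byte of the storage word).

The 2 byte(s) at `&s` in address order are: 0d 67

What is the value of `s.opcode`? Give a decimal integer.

[0]=0x0d [1]=0x67 (little-endian) → word 0x670d
opcode:6 @ bit 0 → (0x670d>>0)&0x3f = 0xd  ←
tag:5 @ bit 6 → (0x670d>>6)&0x1f = 0x1c
seq:5 @ bit 11 → (0x670d>>11)&0x1f = 0xc

13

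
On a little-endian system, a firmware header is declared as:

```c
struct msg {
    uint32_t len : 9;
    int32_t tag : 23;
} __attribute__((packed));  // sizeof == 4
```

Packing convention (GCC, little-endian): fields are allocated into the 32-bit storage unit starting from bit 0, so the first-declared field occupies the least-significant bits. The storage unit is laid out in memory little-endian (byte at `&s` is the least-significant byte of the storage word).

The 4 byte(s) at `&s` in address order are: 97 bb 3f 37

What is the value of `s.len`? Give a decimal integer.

[0]=0x97 [1]=0xbb [2]=0x3f [3]=0x37 (little-endian) → word 0x373fbb97
len [0+:9] = (word>>0) & 0x1ff = 407  ←
tag [9+:23] = (word>>9) & 0x7fffff = 1810397

407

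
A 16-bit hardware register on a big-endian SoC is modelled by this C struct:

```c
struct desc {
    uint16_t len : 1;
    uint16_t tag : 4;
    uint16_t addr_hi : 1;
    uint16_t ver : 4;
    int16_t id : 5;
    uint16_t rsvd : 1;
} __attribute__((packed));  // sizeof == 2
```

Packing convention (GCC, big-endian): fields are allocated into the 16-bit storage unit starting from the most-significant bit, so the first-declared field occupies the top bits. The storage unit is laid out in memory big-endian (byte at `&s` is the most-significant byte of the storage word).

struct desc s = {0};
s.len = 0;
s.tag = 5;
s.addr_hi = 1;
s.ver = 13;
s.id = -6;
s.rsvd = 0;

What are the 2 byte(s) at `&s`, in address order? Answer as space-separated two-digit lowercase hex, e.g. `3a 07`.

len:1 = 0 → 0x0 << 15 → word 0x0000
tag:4 = 5 → 0x5 << 11 → word 0x2800
addr_hi:1 = 1 → 0x1 << 10 → word 0x2c00
ver:4 = 13 → 0xd << 6 → word 0x2f40
id:5 = -6 → 0x1a << 1 → word 0x2f74
rsvd:1 = 0 → 0x0 << 0 → word 0x2f74
word = 0x2f74 → big-endian bytes:
  [0]=0x2f  [1]=0x74

2f 74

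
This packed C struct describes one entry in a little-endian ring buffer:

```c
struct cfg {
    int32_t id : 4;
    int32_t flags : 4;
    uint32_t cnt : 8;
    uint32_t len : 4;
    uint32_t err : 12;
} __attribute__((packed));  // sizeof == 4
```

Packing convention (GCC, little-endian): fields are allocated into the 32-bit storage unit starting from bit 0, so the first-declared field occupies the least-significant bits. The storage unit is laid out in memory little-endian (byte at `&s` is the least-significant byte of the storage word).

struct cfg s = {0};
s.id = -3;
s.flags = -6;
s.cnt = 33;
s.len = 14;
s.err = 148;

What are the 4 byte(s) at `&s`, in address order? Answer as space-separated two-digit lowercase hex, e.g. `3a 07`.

ad 21 4e 09

id:4 = -3 → 0xd << 0 → word 0x0000000d
flags:4 = -6 → 0xa << 4 → word 0x000000ad
cnt:8 = 33 → 0x21 << 8 → word 0x000021ad
len:4 = 14 → 0xe << 16 → word 0x000e21ad
err:12 = 148 → 0x94 << 20 → word 0x094e21ad
word = 0x094e21ad → little-endian bytes:
  [0]=0xad  [1]=0x21  [2]=0x4e  [3]=0x09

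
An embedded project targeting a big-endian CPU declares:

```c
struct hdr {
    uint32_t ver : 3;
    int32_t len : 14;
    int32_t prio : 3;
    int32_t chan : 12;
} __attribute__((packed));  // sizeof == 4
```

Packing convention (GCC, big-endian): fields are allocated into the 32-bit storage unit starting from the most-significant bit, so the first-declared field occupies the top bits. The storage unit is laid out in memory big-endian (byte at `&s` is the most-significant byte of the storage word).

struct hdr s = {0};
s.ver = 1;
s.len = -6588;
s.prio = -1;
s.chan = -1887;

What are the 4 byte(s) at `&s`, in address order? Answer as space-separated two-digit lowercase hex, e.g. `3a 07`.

33 22 78 a1

[29+:3] ver=1 & 0x7 = 0x1; word=0x20000000
[15+:14] len=-6588 & 0x3fff = 0x2644; word=0x33220000
[12+:3] prio=-1 & 0x7 = 0x7; word=0x33227000
[0+:12] chan=-1887 & 0xfff = 0x8a1; word=0x332278a1
word = 0x332278a1 → big-endian bytes:
  [0]=0x33  [1]=0x22  [2]=0x78  [3]=0xa1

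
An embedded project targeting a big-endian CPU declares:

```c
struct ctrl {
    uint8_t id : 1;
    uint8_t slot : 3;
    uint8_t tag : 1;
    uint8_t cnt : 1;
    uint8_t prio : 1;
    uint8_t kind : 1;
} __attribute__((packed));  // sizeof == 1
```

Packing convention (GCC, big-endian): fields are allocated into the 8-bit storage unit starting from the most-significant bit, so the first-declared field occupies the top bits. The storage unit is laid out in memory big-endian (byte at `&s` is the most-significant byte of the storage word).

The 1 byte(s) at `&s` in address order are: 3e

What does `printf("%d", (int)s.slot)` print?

[0]=0x3e (big-endian) → word 0x3e
id:1 @ bit 7 → (0x3e>>7)&0x1 = 0x0
slot:3 @ bit 4 → (0x3e>>4)&0x7 = 0x3  ←
tag:1 @ bit 3 → (0x3e>>3)&0x1 = 0x1
cnt:1 @ bit 2 → (0x3e>>2)&0x1 = 0x1
prio:1 @ bit 1 → (0x3e>>1)&0x1 = 0x1
kind:1 @ bit 0 → (0x3e>>0)&0x1 = 0x0

3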